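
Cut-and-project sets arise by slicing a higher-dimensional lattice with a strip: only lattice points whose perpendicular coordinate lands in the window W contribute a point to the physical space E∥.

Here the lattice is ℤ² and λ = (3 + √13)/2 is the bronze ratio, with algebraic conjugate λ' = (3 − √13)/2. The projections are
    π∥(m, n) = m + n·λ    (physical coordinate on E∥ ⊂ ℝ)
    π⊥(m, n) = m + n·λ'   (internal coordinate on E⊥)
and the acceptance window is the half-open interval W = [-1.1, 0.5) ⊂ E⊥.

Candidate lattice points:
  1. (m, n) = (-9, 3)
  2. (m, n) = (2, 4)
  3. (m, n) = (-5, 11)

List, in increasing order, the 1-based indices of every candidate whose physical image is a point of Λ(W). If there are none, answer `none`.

none

λ' = (3−√13)/2 ≈ -0.302776.
candidate 1: (m,n)=(-9,3) → π∥ = -9+3·λ ≈ 0.908327, π⊥ = -9+3·λ' ≈ -9.908327 ∉ [-1.1, 0.5) ⇒ out
candidate 2: (m,n)=(2,4) → π∥ = 2+4·λ ≈ 15.211103, π⊥ = 2+4·λ' ≈ 0.788897 ∉ [-1.1, 0.5) ⇒ out
candidate 3: (m,n)=(-5,11) → π∥ = -5+11·λ ≈ 31.330532, π⊥ = -5+11·λ' ≈ -8.330532 ∉ [-1.1, 0.5) ⇒ out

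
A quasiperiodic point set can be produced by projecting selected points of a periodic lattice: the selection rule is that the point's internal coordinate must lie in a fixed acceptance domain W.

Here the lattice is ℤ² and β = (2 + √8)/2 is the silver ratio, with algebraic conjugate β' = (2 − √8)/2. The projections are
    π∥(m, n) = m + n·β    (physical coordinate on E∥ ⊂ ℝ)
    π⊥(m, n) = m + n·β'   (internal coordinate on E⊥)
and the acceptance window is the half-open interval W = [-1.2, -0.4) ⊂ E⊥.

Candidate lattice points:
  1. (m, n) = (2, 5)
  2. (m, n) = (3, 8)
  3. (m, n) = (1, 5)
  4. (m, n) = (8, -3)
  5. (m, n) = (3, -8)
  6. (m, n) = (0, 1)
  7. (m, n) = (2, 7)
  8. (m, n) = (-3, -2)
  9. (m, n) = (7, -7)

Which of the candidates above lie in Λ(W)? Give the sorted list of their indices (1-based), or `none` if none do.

3, 6, 7

Numerically β ≈ 2.4142 and β' = −1/β ≈ -0.4142.
#1 (2,5): internal coord 2 + (5)·β' = -0.0711; -0.0711 ∉ [-1.2, -0.4) → out
#2 (3,8): internal coord 3 + (8)·β' = -0.3137; -0.3137 ∉ [-1.2, -0.4) → out
#3 (1,5): internal coord 1 + (5)·β' = -1.0711; -1.0711 ∈ [-1.2, -0.4) → IN Λ
#4 (8,-3): internal coord 8 + (-3)·β' = +9.2426; +9.2426 ∉ [-1.2, -0.4) → out
#5 (3,-8): internal coord 3 + (-8)·β' = +6.3137; +6.3137 ∉ [-1.2, -0.4) → out
#6 (0,1): internal coord 0 + (1)·β' = -0.4142; -0.4142 ∈ [-1.2, -0.4) → IN Λ
#7 (2,7): internal coord 2 + (7)·β' = -0.8995; -0.8995 ∈ [-1.2, -0.4) → IN Λ
#8 (-3,-2): internal coord -3 + (-2)·β' = -2.1716; -2.1716 ∉ [-1.2, -0.4) → out
#9 (7,-7): internal coord 7 + (-7)·β' = +9.8995; +9.8995 ∉ [-1.2, -0.4) → out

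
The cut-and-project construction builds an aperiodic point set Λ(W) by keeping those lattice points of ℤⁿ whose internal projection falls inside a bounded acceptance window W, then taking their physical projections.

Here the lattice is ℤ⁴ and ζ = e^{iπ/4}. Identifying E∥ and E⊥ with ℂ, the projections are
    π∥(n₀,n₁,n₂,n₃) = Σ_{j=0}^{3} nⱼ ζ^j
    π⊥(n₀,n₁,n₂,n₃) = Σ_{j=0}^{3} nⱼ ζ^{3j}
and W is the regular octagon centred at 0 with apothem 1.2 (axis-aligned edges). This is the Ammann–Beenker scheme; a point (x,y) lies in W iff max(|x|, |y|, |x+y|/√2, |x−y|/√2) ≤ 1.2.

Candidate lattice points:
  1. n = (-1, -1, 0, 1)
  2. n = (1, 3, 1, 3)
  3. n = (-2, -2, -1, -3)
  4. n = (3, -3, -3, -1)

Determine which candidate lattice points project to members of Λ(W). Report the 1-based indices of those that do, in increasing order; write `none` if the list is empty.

Internal map: ζ^{3j} for j=0..3 gives (1,0), (−√2/2,√2/2), (0,−1), (√2/2,√2/2).
candidate 1: n = (-1, -1, 0, 1) → π⊥ ≈ (+0.4142, +0.0000); max(|x|,|y|,|x±y|/√2) = 0.4142 ≤ 1.2 ⇒ ∈ W
candidate 2: n = (1, 3, 1, 3) → π⊥ ≈ (+1.0000, +3.2426); max(|x|,|y|,|x±y|/√2) = 3.2426 > 1.2 ⇒ ∉ W
candidate 3: n = (-2, -2, -1, -3) → π⊥ ≈ (-2.7071, -2.5355); max(|x|,|y|,|x±y|/√2) = 3.7071 > 1.2 ⇒ ∉ W
candidate 4: n = (3, -3, -3, -1) → π⊥ ≈ (+4.4142, +0.1716); max(|x|,|y|,|x±y|/√2) = 4.4142 > 1.2 ⇒ ∉ W

1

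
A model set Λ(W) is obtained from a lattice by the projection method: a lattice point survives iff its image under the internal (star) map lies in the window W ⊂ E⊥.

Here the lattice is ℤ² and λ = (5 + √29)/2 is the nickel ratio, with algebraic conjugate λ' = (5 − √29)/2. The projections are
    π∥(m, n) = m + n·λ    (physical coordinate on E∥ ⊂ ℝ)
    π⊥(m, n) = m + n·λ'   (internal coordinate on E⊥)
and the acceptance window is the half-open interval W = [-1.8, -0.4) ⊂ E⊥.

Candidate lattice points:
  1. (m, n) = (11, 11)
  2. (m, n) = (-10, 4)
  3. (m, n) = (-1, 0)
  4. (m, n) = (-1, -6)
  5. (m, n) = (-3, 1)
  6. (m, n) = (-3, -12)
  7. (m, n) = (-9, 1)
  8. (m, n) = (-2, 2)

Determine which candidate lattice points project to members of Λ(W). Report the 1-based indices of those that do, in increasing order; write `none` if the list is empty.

Compute λ' = (5−√29)/2 = -0.192582, so π⊥(m,n) = m -0.192582·n.
#1 (11,11): internal coord 11 + (11)·λ' = +8.881594; +8.881594 ∉ [-1.8, -0.4) → out
#2 (-10,4): internal coord -10 + (4)·λ' = -10.770330; -10.770330 ∉ [-1.8, -0.4) → out
#3 (-1,0): internal coord -1 + (0)·λ' = -1.000000; -1.000000 ∈ [-1.8, -0.4) → IN Λ
#4 (-1,-6): internal coord -1 + (-6)·λ' = +0.155494; +0.155494 ∉ [-1.8, -0.4) → out
#5 (-3,1): internal coord -3 + (1)·λ' = -3.192582; -3.192582 ∉ [-1.8, -0.4) → out
#6 (-3,-12): internal coord -3 + (-12)·λ' = -0.689011; -0.689011 ∈ [-1.8, -0.4) → IN Λ
#7 (-9,1): internal coord -9 + (1)·λ' = -9.192582; -9.192582 ∉ [-1.8, -0.4) → out
#8 (-2,2): internal coord -2 + (2)·λ' = -2.385165; -2.385165 ∉ [-1.8, -0.4) → out

3, 6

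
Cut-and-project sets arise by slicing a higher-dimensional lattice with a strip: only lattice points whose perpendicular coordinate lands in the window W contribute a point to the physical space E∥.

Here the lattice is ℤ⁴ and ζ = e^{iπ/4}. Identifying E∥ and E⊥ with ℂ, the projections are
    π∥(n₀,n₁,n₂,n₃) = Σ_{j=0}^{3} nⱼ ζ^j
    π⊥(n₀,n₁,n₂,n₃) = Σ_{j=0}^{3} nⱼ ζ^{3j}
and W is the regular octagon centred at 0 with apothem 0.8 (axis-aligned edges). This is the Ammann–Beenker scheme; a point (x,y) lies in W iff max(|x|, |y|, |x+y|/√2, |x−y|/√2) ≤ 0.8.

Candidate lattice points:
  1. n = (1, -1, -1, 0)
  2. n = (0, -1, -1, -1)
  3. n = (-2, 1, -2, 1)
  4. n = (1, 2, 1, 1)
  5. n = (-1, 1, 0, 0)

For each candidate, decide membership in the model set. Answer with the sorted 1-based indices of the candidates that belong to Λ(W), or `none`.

2

π⊥(n) = n₀ + n₁ζ³ + n₂ζ⁶ + n₃ζ⁹ where ζ = e^{iπ/4}.
#1 (1, -1, -1, 0): internal (1.70711, 0.29289); octagon support 1.70711 vs apothem 0.8 → ∉ W
#2 (0, -1, -1, -1): internal (0.00000, -0.41421); octagon support 0.41421 vs apothem 0.8 → ∈ W
#3 (-2, 1, -2, 1): internal (-2.00000, 3.41421); octagon support 3.82843 vs apothem 0.8 → ∉ W
#4 (1, 2, 1, 1): internal (0.29289, 1.12132); octagon support 1.12132 vs apothem 0.8 → ∉ W
#5 (-1, 1, 0, 0): internal (-1.70711, 0.70711); octagon support 1.70711 vs apothem 0.8 → ∉ W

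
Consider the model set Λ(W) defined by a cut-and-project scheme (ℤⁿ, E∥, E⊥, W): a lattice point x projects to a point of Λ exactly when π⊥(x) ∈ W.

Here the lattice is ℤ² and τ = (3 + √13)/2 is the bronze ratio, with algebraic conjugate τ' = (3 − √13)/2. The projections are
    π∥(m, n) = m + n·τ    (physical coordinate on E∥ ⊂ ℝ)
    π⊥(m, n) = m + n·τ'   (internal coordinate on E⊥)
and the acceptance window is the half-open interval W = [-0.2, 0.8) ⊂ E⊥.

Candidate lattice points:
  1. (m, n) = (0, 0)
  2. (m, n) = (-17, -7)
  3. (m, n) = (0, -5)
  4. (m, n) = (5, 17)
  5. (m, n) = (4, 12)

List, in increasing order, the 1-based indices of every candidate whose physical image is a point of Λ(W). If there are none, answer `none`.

Compute τ' = (3−√13)/2 = -0.302776, so π⊥(m,n) = m -0.302776·n.
[1] lift (0,0): star map gives 0.000000; window check -0.2 ≤ 0.000000 < 0.8 is true → IN Λ
[2] lift (-17,-7): star map gives -14.880571; window check -0.2 ≤ -14.880571 < 0.8 is false → out
[3] lift (0,-5): star map gives 1.513878; window check -0.2 ≤ 1.513878 < 0.8 is false → out
[4] lift (5,17): star map gives -0.147186; window check -0.2 ≤ -0.147186 < 0.8 is true → IN Λ
[5] lift (4,12): star map gives 0.366692; window check -0.2 ≤ 0.366692 < 0.8 is true → IN Λ

1, 4, 5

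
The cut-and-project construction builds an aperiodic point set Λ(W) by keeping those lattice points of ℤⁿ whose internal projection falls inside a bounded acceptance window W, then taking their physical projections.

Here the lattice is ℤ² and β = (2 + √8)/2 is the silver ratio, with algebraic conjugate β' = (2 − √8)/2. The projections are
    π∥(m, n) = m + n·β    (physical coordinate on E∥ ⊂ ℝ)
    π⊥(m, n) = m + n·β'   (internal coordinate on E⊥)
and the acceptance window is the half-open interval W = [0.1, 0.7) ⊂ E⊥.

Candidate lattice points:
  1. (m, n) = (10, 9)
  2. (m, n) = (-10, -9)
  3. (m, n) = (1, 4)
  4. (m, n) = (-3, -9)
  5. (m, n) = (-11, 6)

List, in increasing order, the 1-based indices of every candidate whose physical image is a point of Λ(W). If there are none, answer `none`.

none

Compute β' = (2−√8)/2 = -0.414214, so π⊥(m,n) = m -0.414214·n.
candidate 1: (m,n)=(10,9) → π∥ = 10+9·β ≈ 31.727922, π⊥ = 10+9·β' ≈ 6.272078 ∉ [0.1, 0.7) ⇒ out
candidate 2: (m,n)=(-10,-9) → π∥ = -10-9·β ≈ -31.727922, π⊥ = -10-9·β' ≈ -6.272078 ∉ [0.1, 0.7) ⇒ out
candidate 3: (m,n)=(1,4) → π∥ = 1+4·β ≈ 10.656854, π⊥ = 1+4·β' ≈ -0.656854 ∉ [0.1, 0.7) ⇒ out
candidate 4: (m,n)=(-3,-9) → π∥ = -3-9·β ≈ -24.727922, π⊥ = -3-9·β' ≈ 0.727922 ∉ [0.1, 0.7) ⇒ out
candidate 5: (m,n)=(-11,6) → π∥ = -11+6·β ≈ 3.485281, π⊥ = -11+6·β' ≈ -13.485281 ∉ [0.1, 0.7) ⇒ out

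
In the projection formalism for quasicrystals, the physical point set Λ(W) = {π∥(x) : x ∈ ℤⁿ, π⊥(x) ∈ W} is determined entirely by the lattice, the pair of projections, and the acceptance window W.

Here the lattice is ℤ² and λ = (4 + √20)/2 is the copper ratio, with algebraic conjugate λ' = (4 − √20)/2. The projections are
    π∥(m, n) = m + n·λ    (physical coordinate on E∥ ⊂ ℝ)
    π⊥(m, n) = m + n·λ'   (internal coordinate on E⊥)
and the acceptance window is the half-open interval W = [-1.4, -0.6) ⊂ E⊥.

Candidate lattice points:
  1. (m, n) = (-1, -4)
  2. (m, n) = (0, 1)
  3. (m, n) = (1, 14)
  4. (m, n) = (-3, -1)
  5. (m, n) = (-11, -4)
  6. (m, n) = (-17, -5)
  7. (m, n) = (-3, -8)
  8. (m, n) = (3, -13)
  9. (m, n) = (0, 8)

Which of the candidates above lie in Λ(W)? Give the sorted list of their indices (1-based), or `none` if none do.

Numerically λ ≈ 4.2361 and λ' = −1/λ ≈ -0.2361.
candidate 1: (m,n)=(-1,-4) → π∥ = -1-4·λ ≈ -17.9443, π⊥ = -1-4·λ' ≈ -0.0557 ∉ [-1.4, -0.6) ⇒ out
candidate 2: (m,n)=(0,1) → π∥ = 0+1·λ ≈ 4.2361, π⊥ = 0+1·λ' ≈ -0.2361 ∉ [-1.4, -0.6) ⇒ out
candidate 3: (m,n)=(1,14) → π∥ = 1+14·λ ≈ 60.3050, π⊥ = 1+14·λ' ≈ -2.3050 ∉ [-1.4, -0.6) ⇒ out
candidate 4: (m,n)=(-3,-1) → π∥ = -3-1·λ ≈ -7.2361, π⊥ = -3-1·λ' ≈ -2.7639 ∉ [-1.4, -0.6) ⇒ out
candidate 5: (m,n)=(-11,-4) → π∥ = -11-4·λ ≈ -27.9443, π⊥ = -11-4·λ' ≈ -10.0557 ∉ [-1.4, -0.6) ⇒ out
candidate 6: (m,n)=(-17,-5) → π∥ = -17-5·λ ≈ -38.1803, π⊥ = -17-5·λ' ≈ -15.8197 ∉ [-1.4, -0.6) ⇒ out
candidate 7: (m,n)=(-3,-8) → π∥ = -3-8·λ ≈ -36.8885, π⊥ = -3-8·λ' ≈ -1.1115 ∈ [-1.4, -0.6) ⇒ IN Λ
candidate 8: (m,n)=(3,-13) → π∥ = 3-13·λ ≈ -52.0689, π⊥ = 3-13·λ' ≈ 6.0689 ∉ [-1.4, -0.6) ⇒ out
candidate 9: (m,n)=(0,8) → π∥ = 0+8·λ ≈ 33.8885, π⊥ = 0+8·λ' ≈ -1.8885 ∉ [-1.4, -0.6) ⇒ out

7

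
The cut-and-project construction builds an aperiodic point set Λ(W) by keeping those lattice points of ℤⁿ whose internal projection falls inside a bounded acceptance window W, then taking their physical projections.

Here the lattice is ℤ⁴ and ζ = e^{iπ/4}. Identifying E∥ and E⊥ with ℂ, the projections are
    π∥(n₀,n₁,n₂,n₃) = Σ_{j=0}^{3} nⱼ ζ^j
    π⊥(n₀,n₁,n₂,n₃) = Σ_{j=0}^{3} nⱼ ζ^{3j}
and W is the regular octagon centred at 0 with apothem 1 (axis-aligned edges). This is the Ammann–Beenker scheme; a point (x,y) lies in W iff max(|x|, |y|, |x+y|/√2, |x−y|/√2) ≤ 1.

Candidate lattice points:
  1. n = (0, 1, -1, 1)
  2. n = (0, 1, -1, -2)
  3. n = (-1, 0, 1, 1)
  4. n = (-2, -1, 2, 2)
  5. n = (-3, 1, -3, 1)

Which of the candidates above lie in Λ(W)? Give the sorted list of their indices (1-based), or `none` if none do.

3

Internal map: ζ^{3j} for j=0..3 gives (1,0), (−√2/2,√2/2), (0,−1), (√2/2,√2/2).
candidate 1: n = (0, 1, -1, 1) → π⊥ ≈ (+0.000000, +2.414214); max(|x|,|y|,|x±y|/√2) = 2.414214 > 1 ⇒ ∉ W
candidate 2: n = (0, 1, -1, -2) → π⊥ ≈ (-2.121320, +0.292893); max(|x|,|y|,|x±y|/√2) = 2.121320 > 1 ⇒ ∉ W
candidate 3: n = (-1, 0, 1, 1) → π⊥ ≈ (-0.292893, -0.292893); max(|x|,|y|,|x±y|/√2) = 0.414214 ≤ 1 ⇒ ∈ W
candidate 4: n = (-2, -1, 2, 2) → π⊥ ≈ (+0.121320, -1.292893); max(|x|,|y|,|x±y|/√2) = 1.292893 > 1 ⇒ ∉ W
candidate 5: n = (-3, 1, -3, 1) → π⊥ ≈ (-3.000000, +4.414214); max(|x|,|y|,|x±y|/√2) = 5.242641 > 1 ⇒ ∉ W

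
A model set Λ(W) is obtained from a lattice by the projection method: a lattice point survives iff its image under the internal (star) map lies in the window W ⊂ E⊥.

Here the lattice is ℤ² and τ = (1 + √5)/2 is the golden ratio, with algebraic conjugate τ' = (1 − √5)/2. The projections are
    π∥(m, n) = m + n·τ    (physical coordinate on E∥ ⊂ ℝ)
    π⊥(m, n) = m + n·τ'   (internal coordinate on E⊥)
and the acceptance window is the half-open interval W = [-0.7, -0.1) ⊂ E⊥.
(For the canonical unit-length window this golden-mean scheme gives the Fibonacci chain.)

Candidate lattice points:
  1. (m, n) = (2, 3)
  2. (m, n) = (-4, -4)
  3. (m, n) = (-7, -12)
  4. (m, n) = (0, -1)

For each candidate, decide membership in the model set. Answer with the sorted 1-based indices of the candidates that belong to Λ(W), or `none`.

Numerically τ ≈ 1.618034 and τ' = −1/τ ≈ -0.618034.
candidate 1: (m,n)=(2,3) → π∥ = 2+3·τ ≈ 6.854102, π⊥ = 2+3·τ' ≈ 0.145898 ∉ [-0.7, -0.1) ⇒ out
candidate 2: (m,n)=(-4,-4) → π∥ = -4-4·τ ≈ -10.472136, π⊥ = -4-4·τ' ≈ -1.527864 ∉ [-0.7, -0.1) ⇒ out
candidate 3: (m,n)=(-7,-12) → π∥ = -7-12·τ ≈ -26.416408, π⊥ = -7-12·τ' ≈ 0.416408 ∉ [-0.7, -0.1) ⇒ out
candidate 4: (m,n)=(0,-1) → π∥ = 0-1·τ ≈ -1.618034, π⊥ = 0-1·τ' ≈ 0.618034 ∉ [-0.7, -0.1) ⇒ out

none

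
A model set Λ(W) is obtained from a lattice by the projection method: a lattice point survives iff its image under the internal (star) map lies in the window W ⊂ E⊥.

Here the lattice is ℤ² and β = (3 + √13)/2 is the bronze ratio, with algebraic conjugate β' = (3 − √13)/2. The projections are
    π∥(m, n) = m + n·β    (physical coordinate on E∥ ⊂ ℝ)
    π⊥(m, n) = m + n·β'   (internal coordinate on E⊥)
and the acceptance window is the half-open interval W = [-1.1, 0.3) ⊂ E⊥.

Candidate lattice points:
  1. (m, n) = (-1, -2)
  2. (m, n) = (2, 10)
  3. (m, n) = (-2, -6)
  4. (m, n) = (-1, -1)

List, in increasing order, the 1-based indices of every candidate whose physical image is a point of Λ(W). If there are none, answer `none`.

Numerically β ≈ 3.302776 and β' = −1/β ≈ -0.302776.
#1 (-1,-2): internal coord -1 + (-2)·β' = -0.394449; -0.394449 ∈ [-1.1, 0.3) → IN Λ
#2 (2,10): internal coord 2 + (10)·β' = -1.027756; -1.027756 ∈ [-1.1, 0.3) → IN Λ
#3 (-2,-6): internal coord -2 + (-6)·β' = -0.183346; -0.183346 ∈ [-1.1, 0.3) → IN Λ
#4 (-1,-1): internal coord -1 + (-1)·β' = -0.697224; -0.697224 ∈ [-1.1, 0.3) → IN Λ

1, 2, 3, 4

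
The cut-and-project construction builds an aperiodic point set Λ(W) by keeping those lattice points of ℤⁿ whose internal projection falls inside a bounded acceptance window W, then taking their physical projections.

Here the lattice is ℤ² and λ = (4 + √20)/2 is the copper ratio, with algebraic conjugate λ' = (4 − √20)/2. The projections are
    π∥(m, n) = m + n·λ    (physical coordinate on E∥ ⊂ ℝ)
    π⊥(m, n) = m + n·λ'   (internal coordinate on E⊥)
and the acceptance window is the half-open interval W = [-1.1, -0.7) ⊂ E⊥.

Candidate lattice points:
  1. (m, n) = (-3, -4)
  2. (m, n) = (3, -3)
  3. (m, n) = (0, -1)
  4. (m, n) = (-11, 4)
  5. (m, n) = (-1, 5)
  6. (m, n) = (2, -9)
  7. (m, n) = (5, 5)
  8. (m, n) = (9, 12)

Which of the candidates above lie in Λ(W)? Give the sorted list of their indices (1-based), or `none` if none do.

none

Numerically λ ≈ 4.23607 and λ' = −1/λ ≈ -0.23607.
#1 (-3,-4): internal coord -3 + (-4)·λ' = -2.05573; -2.05573 ∉ [-1.1, -0.7) → out
#2 (3,-3): internal coord 3 + (-3)·λ' = +3.70820; +3.70820 ∉ [-1.1, -0.7) → out
#3 (0,-1): internal coord 0 + (-1)·λ' = +0.23607; +0.23607 ∉ [-1.1, -0.7) → out
#4 (-11,4): internal coord -11 + (4)·λ' = -11.94427; -11.94427 ∉ [-1.1, -0.7) → out
#5 (-1,5): internal coord -1 + (5)·λ' = -2.18034; -2.18034 ∉ [-1.1, -0.7) → out
#6 (2,-9): internal coord 2 + (-9)·λ' = +4.12461; +4.12461 ∉ [-1.1, -0.7) → out
#7 (5,5): internal coord 5 + (5)·λ' = +3.81966; +3.81966 ∉ [-1.1, -0.7) → out
#8 (9,12): internal coord 9 + (12)·λ' = +6.16718; +6.16718 ∉ [-1.1, -0.7) → out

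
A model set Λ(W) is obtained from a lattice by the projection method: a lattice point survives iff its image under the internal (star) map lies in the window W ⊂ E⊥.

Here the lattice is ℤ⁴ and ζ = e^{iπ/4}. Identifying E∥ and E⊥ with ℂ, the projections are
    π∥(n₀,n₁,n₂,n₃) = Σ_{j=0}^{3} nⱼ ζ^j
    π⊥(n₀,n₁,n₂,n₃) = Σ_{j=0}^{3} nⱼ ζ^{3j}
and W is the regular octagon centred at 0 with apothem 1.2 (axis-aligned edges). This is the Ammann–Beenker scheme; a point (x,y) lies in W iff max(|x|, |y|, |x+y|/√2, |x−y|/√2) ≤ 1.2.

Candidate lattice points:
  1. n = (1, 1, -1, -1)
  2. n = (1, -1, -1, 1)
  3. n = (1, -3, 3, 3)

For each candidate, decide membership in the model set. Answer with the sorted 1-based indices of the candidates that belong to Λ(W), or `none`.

1

With ζ = e^{iπ/4} the internal vectors are ζ^0,ζ^3,ζ^6,ζ^9.
#1 (1, 1, -1, -1): internal (-0.414214, 1.000000); octagon support 1.000000 vs apothem 1.2 → ∈ W
#2 (1, -1, -1, 1): internal (2.414214, 1.000000); octagon support 2.414214 vs apothem 1.2 → ∉ W
#3 (1, -3, 3, 3): internal (5.242641, -3.000000); octagon support 5.828427 vs apothem 1.2 → ∉ W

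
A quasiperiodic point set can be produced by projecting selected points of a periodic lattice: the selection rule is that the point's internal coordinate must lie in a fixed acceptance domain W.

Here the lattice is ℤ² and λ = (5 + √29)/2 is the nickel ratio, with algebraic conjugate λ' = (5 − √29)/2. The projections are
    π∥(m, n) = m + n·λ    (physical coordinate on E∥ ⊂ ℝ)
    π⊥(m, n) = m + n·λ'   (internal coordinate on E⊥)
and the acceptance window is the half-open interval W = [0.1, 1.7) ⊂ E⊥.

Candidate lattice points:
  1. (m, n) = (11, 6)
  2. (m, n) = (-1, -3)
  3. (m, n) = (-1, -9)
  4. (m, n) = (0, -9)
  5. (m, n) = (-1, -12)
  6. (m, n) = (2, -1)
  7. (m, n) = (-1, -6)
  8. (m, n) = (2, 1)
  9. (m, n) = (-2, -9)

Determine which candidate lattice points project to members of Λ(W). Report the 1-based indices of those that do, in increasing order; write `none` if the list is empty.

3, 5, 7

Numerically λ ≈ 5.1926 and λ' = −1/λ ≈ -0.1926.
candidate 1: (m,n)=(11,6) → π∥ = 11+6·λ ≈ 42.1555, π⊥ = 11+6·λ' ≈ 9.8445 ∉ [0.1, 1.7) ⇒ out
candidate 2: (m,n)=(-1,-3) → π∥ = -1-3·λ ≈ -16.5777, π⊥ = -1-3·λ' ≈ -0.4223 ∉ [0.1, 1.7) ⇒ out
candidate 3: (m,n)=(-1,-9) → π∥ = -1-9·λ ≈ -47.7332, π⊥ = -1-9·λ' ≈ 0.7332 ∈ [0.1, 1.7) ⇒ IN Λ
candidate 4: (m,n)=(0,-9) → π∥ = 0-9·λ ≈ -46.7332, π⊥ = 0-9·λ' ≈ 1.7332 ∉ [0.1, 1.7) ⇒ out
candidate 5: (m,n)=(-1,-12) → π∥ = -1-12·λ ≈ -63.3110, π⊥ = -1-12·λ' ≈ 1.3110 ∈ [0.1, 1.7) ⇒ IN Λ
candidate 6: (m,n)=(2,-1) → π∥ = 2-1·λ ≈ -3.1926, π⊥ = 2-1·λ' ≈ 2.1926 ∉ [0.1, 1.7) ⇒ out
candidate 7: (m,n)=(-1,-6) → π∥ = -1-6·λ ≈ -32.1555, π⊥ = -1-6·λ' ≈ 0.1555 ∈ [0.1, 1.7) ⇒ IN Λ
candidate 8: (m,n)=(2,1) → π∥ = 2+1·λ ≈ 7.1926, π⊥ = 2+1·λ' ≈ 1.8074 ∉ [0.1, 1.7) ⇒ out
candidate 9: (m,n)=(-2,-9) → π∥ = -2-9·λ ≈ -48.7332, π⊥ = -2-9·λ' ≈ -0.2668 ∉ [0.1, 1.7) ⇒ out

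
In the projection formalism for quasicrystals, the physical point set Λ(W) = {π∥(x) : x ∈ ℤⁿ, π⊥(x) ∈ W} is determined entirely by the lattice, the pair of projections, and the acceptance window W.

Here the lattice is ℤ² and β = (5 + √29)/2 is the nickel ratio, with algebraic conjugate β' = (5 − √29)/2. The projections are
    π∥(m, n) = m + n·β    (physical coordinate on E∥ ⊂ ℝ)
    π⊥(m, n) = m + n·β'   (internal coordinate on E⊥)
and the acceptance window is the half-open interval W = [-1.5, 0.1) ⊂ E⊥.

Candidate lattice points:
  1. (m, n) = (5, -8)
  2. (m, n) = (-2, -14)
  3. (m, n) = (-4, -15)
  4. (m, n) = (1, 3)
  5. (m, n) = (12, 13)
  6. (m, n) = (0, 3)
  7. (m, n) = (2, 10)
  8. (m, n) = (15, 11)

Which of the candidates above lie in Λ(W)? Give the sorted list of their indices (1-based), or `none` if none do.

Numerically β ≈ 5.19258 and β' = −1/β ≈ -0.19258.
candidate 1: (m,n)=(5,-8) → π∥ = 5-8·β ≈ -36.54066, π⊥ = 5-8·β' ≈ 6.54066 ∉ [-1.5, 0.1) ⇒ out
candidate 2: (m,n)=(-2,-14) → π∥ = -2-14·β ≈ -74.69615, π⊥ = -2-14·β' ≈ 0.69615 ∉ [-1.5, 0.1) ⇒ out
candidate 3: (m,n)=(-4,-15) → π∥ = -4-15·β ≈ -81.88874, π⊥ = -4-15·β' ≈ -1.11126 ∈ [-1.5, 0.1) ⇒ IN Λ
candidate 4: (m,n)=(1,3) → π∥ = 1+3·β ≈ 16.57775, π⊥ = 1+3·β' ≈ 0.42225 ∉ [-1.5, 0.1) ⇒ out
candidate 5: (m,n)=(12,13) → π∥ = 12+13·β ≈ 79.50357, π⊥ = 12+13·β' ≈ 9.49643 ∉ [-1.5, 0.1) ⇒ out
candidate 6: (m,n)=(0,3) → π∥ = 0+3·β ≈ 15.57775, π⊥ = 0+3·β' ≈ -0.57775 ∈ [-1.5, 0.1) ⇒ IN Λ
candidate 7: (m,n)=(2,10) → π∥ = 2+10·β ≈ 53.92582, π⊥ = 2+10·β' ≈ 0.07418 ∈ [-1.5, 0.1) ⇒ IN Λ
candidate 8: (m,n)=(15,11) → π∥ = 15+11·β ≈ 72.11841, π⊥ = 15+11·β' ≈ 12.88159 ∉ [-1.5, 0.1) ⇒ out

3, 6, 7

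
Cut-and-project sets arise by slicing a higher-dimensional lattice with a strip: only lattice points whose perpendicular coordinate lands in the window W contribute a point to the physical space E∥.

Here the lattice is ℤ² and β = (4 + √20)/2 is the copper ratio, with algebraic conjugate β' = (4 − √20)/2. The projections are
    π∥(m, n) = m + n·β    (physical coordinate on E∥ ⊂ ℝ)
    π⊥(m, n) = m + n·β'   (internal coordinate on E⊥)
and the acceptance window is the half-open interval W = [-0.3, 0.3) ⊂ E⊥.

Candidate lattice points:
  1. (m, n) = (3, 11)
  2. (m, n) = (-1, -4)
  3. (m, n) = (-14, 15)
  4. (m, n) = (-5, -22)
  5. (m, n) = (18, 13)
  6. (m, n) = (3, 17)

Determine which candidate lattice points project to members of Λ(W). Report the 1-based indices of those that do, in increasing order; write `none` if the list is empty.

Numerically β ≈ 4.236068 and β' = −1/β ≈ -0.236068.
[1] lift (3,11): star map gives 0.403252; window check -0.3 ≤ 0.403252 < 0.3 is false → out
[2] lift (-1,-4): star map gives -0.055728; window check -0.3 ≤ -0.055728 < 0.3 is true → IN Λ
[3] lift (-14,15): star map gives -17.541020; window check -0.3 ≤ -17.541020 < 0.3 is false → out
[4] lift (-5,-22): star map gives 0.193496; window check -0.3 ≤ 0.193496 < 0.3 is true → IN Λ
[5] lift (18,13): star map gives 14.931116; window check -0.3 ≤ 14.931116 < 0.3 is false → out
[6] lift (3,17): star map gives -1.013156; window check -0.3 ≤ -1.013156 < 0.3 is false → out

2, 4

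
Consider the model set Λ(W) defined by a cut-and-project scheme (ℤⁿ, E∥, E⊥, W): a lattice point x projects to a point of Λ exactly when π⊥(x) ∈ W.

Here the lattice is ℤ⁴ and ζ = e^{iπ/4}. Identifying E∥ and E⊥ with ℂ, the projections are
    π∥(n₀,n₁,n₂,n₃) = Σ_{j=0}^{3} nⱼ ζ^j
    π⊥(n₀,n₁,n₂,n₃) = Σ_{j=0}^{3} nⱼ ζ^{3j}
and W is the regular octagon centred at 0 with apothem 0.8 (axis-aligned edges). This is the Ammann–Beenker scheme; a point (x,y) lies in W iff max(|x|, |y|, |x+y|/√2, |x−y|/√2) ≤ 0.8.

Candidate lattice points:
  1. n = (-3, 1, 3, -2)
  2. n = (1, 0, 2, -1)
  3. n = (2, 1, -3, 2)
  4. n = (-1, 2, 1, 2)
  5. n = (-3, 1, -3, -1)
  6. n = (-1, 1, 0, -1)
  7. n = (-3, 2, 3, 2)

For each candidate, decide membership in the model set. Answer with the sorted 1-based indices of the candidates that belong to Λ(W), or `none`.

With ζ = e^{iπ/4} the internal vectors are ζ^0,ζ^3,ζ^6,ζ^9.
candidate 1: n = (-3, 1, 3, -2) → π⊥ ≈ (-5.12132, -3.70711); max(|x|,|y|,|x±y|/√2) = 6.24264 > 0.8 ⇒ ∉ W
candidate 2: n = (1, 0, 2, -1) → π⊥ ≈ (+0.29289, -2.70711); max(|x|,|y|,|x±y|/√2) = 2.70711 > 0.8 ⇒ ∉ W
candidate 3: n = (2, 1, -3, 2) → π⊥ ≈ (+2.70711, +5.12132); max(|x|,|y|,|x±y|/√2) = 5.53553 > 0.8 ⇒ ∉ W
candidate 4: n = (-1, 2, 1, 2) → π⊥ ≈ (-1.00000, +1.82843); max(|x|,|y|,|x±y|/√2) = 2.00000 > 0.8 ⇒ ∉ W
candidate 5: n = (-3, 1, -3, -1) → π⊥ ≈ (-4.41421, +3.00000); max(|x|,|y|,|x±y|/√2) = 5.24264 > 0.8 ⇒ ∉ W
candidate 6: n = (-1, 1, 0, -1) → π⊥ ≈ (-2.41421, +0.00000); max(|x|,|y|,|x±y|/√2) = 2.41421 > 0.8 ⇒ ∉ W
candidate 7: n = (-3, 2, 3, 2) → π⊥ ≈ (-3.00000, -0.17157); max(|x|,|y|,|x±y|/√2) = 3.00000 > 0.8 ⇒ ∉ W

none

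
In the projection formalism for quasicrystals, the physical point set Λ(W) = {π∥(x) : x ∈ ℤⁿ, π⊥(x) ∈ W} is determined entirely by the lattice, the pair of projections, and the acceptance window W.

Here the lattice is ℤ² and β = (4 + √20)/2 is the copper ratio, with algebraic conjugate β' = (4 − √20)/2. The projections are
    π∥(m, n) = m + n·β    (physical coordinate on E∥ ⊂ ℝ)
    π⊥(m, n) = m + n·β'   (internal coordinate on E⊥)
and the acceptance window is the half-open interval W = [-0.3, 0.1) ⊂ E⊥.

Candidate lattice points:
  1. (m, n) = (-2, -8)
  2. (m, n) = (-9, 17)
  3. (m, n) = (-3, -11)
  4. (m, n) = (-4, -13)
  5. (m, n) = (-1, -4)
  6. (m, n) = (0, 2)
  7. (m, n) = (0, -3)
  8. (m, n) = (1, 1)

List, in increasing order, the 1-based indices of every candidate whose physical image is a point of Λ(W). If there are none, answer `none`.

1, 5

Compute β' = (4−√20)/2 = -0.236068, so π⊥(m,n) = m -0.236068·n.
#1 (-2,-8): internal coord -2 + (-8)·β' = -0.111456; -0.111456 ∈ [-0.3, 0.1) → IN Λ
#2 (-9,17): internal coord -9 + (17)·β' = -13.013156; -13.013156 ∉ [-0.3, 0.1) → out
#3 (-3,-11): internal coord -3 + (-11)·β' = -0.403252; -0.403252 ∉ [-0.3, 0.1) → out
#4 (-4,-13): internal coord -4 + (-13)·β' = -0.931116; -0.931116 ∉ [-0.3, 0.1) → out
#5 (-1,-4): internal coord -1 + (-4)·β' = -0.055728; -0.055728 ∈ [-0.3, 0.1) → IN Λ
#6 (0,2): internal coord 0 + (2)·β' = -0.472136; -0.472136 ∉ [-0.3, 0.1) → out
#7 (0,-3): internal coord 0 + (-3)·β' = +0.708204; +0.708204 ∉ [-0.3, 0.1) → out
#8 (1,1): internal coord 1 + (1)·β' = +0.763932; +0.763932 ∉ [-0.3, 0.1) → out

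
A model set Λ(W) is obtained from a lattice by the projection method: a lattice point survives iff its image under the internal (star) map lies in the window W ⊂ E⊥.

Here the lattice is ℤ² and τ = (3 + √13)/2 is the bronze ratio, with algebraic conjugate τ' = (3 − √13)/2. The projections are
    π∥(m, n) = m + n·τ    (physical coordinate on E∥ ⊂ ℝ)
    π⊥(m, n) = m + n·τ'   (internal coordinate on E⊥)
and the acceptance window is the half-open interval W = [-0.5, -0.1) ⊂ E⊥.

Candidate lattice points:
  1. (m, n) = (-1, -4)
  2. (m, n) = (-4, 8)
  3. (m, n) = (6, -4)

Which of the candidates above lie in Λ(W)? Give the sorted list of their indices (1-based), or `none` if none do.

none

Compute τ' = (3−√13)/2 = -0.3028, so π⊥(m,n) = m -0.3028·n.
[1] lift (-1,-4): star map gives 0.2111; window check -0.5 ≤ 0.2111 < -0.1 is false → out
[2] lift (-4,8): star map gives -6.4222; window check -0.5 ≤ -6.4222 < -0.1 is false → out
[3] lift (6,-4): star map gives 7.2111; window check -0.5 ≤ 7.2111 < -0.1 is false → out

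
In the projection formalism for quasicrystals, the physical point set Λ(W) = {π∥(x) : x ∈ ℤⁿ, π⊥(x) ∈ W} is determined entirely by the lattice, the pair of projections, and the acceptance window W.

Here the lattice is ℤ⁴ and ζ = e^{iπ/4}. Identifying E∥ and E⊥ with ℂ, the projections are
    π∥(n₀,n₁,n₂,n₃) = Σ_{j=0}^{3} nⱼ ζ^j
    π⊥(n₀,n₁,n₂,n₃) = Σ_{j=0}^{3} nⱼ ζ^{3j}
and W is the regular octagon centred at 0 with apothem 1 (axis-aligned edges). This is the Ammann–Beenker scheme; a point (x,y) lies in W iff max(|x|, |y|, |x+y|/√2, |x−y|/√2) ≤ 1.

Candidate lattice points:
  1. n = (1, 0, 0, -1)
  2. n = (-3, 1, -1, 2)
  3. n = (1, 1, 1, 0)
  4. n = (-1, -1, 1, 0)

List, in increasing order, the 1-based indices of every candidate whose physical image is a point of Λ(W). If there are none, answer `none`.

π⊥(n) = n₀ + n₁ζ³ + n₂ζ⁶ + n₃ζ⁹ where ζ = e^{iπ/4}.
candidate 1: n = (1, 0, 0, -1) → π⊥ ≈ (+0.2929, -0.7071); max(|x|,|y|,|x±y|/√2) = 0.7071 ≤ 1 ⇒ ∈ W
candidate 2: n = (-3, 1, -1, 2) → π⊥ ≈ (-2.2929, +3.1213); max(|x|,|y|,|x±y|/√2) = 3.8284 > 1 ⇒ ∉ W
candidate 3: n = (1, 1, 1, 0) → π⊥ ≈ (+0.2929, -0.2929); max(|x|,|y|,|x±y|/√2) = 0.4142 ≤ 1 ⇒ ∈ W
candidate 4: n = (-1, -1, 1, 0) → π⊥ ≈ (-0.2929, -1.7071); max(|x|,|y|,|x±y|/√2) = 1.7071 > 1 ⇒ ∉ W

1, 3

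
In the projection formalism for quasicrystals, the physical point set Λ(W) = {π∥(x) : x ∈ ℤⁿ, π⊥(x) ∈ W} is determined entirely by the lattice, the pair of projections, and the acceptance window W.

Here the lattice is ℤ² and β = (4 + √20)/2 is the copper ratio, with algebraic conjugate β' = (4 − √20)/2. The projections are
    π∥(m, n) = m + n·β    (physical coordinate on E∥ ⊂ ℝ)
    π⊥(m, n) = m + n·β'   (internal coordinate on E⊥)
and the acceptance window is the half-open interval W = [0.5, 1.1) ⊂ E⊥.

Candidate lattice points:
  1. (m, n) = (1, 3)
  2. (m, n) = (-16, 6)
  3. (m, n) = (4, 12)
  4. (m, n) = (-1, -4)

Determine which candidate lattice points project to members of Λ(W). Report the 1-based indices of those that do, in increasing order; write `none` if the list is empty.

Compute β' = (4−√20)/2 = -0.23607, so π⊥(m,n) = m -0.23607·n.
[1] lift (1,3): star map gives 0.29180; window check 0.5 ≤ 0.29180 < 1.1 is false → out
[2] lift (-16,6): star map gives -17.41641; window check 0.5 ≤ -17.41641 < 1.1 is false → out
[3] lift (4,12): star map gives 1.16718; window check 0.5 ≤ 1.16718 < 1.1 is false → out
[4] lift (-1,-4): star map gives -0.05573; window check 0.5 ≤ -0.05573 < 1.1 is false → out

none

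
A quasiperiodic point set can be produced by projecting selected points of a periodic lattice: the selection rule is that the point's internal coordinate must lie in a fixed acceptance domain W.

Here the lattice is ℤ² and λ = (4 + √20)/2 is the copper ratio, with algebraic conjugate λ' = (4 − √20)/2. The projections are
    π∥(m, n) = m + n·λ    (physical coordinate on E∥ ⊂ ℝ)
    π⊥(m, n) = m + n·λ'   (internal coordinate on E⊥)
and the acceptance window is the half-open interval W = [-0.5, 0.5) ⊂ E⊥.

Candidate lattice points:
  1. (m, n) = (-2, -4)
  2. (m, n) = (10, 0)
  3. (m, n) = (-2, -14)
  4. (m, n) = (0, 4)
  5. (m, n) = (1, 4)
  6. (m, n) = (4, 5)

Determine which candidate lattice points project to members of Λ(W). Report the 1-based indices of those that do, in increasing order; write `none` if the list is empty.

λ' = (4−√20)/2 ≈ -0.2361.
#1 (-2,-4): internal coord -2 + (-4)·λ' = -1.0557; -1.0557 ∉ [-0.5, 0.5) → out
#2 (10,0): internal coord 10 + (0)·λ' = +10.0000; +10.0000 ∉ [-0.5, 0.5) → out
#3 (-2,-14): internal coord -2 + (-14)·λ' = +1.3050; +1.3050 ∉ [-0.5, 0.5) → out
#4 (0,4): internal coord 0 + (4)·λ' = -0.9443; -0.9443 ∉ [-0.5, 0.5) → out
#5 (1,4): internal coord 1 + (4)·λ' = +0.0557; +0.0557 ∈ [-0.5, 0.5) → IN Λ
#6 (4,5): internal coord 4 + (5)·λ' = +2.8197; +2.8197 ∉ [-0.5, 0.5) → out

5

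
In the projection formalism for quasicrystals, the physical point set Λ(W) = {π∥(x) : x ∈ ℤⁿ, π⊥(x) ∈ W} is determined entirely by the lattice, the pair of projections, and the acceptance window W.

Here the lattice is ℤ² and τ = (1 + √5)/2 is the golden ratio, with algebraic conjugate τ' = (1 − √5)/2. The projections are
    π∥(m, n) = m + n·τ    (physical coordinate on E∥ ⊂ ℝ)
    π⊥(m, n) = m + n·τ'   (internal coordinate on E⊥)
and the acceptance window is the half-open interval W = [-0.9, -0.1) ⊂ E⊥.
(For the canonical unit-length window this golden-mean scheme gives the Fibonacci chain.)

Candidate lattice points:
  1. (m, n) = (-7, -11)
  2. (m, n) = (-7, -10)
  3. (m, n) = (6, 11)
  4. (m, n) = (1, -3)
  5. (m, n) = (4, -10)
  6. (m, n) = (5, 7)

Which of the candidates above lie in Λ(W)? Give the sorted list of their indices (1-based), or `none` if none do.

τ' = (1−√5)/2 ≈ -0.61803.
candidate 1: (m,n)=(-7,-11) → π∥ = -7-11·τ ≈ -24.79837, π⊥ = -7-11·τ' ≈ -0.20163 ∈ [-0.9, -0.1) ⇒ IN Λ
candidate 2: (m,n)=(-7,-10) → π∥ = -7-10·τ ≈ -23.18034, π⊥ = -7-10·τ' ≈ -0.81966 ∈ [-0.9, -0.1) ⇒ IN Λ
candidate 3: (m,n)=(6,11) → π∥ = 6+11·τ ≈ 23.79837, π⊥ = 6+11·τ' ≈ -0.79837 ∈ [-0.9, -0.1) ⇒ IN Λ
candidate 4: (m,n)=(1,-3) → π∥ = 1-3·τ ≈ -3.85410, π⊥ = 1-3·τ' ≈ 2.85410 ∉ [-0.9, -0.1) ⇒ out
candidate 5: (m,n)=(4,-10) → π∥ = 4-10·τ ≈ -12.18034, π⊥ = 4-10·τ' ≈ 10.18034 ∉ [-0.9, -0.1) ⇒ out
candidate 6: (m,n)=(5,7) → π∥ = 5+7·τ ≈ 16.32624, π⊥ = 5+7·τ' ≈ 0.67376 ∉ [-0.9, -0.1) ⇒ out

1, 2, 3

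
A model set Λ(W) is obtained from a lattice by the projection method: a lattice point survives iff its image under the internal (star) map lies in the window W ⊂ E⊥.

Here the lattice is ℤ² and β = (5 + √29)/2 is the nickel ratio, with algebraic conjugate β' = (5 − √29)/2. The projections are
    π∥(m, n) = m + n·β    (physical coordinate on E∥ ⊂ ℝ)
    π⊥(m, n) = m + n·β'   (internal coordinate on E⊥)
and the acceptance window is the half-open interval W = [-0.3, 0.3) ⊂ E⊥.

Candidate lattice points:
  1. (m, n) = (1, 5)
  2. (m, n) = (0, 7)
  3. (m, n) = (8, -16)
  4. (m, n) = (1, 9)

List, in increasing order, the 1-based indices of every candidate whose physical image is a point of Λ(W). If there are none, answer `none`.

Compute β' = (5−√29)/2 = -0.1926, so π⊥(m,n) = m -0.1926·n.
[1] lift (1,5): star map gives 0.0371; window check -0.3 ≤ 0.0371 < 0.3 is true → IN Λ
[2] lift (0,7): star map gives -1.3481; window check -0.3 ≤ -1.3481 < 0.3 is false → out
[3] lift (8,-16): star map gives 11.0813; window check -0.3 ≤ 11.0813 < 0.3 is false → out
[4] lift (1,9): star map gives -0.7332; window check -0.3 ≤ -0.7332 < 0.3 is false → out

1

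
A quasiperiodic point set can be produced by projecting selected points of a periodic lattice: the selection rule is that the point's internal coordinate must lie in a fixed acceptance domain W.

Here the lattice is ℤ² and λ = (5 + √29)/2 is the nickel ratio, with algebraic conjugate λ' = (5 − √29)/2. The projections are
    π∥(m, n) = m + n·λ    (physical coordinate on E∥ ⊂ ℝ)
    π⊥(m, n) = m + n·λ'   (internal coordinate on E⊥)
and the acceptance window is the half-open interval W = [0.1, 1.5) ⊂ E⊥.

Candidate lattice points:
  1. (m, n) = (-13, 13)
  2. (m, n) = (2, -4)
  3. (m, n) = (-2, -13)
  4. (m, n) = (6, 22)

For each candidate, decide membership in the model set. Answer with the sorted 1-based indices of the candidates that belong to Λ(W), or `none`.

λ' = (5−√29)/2 ≈ -0.192582.
[1] lift (-13,13): star map gives -15.503571; window check 0.1 ≤ -15.503571 < 1.5 is false → out
[2] lift (2,-4): star map gives 2.770330; window check 0.1 ≤ 2.770330 < 1.5 is false → out
[3] lift (-2,-13): star map gives 0.503571; window check 0.1 ≤ 0.503571 < 1.5 is true → IN Λ
[4] lift (6,22): star map gives 1.763187; window check 0.1 ≤ 1.763187 < 1.5 is false → out

3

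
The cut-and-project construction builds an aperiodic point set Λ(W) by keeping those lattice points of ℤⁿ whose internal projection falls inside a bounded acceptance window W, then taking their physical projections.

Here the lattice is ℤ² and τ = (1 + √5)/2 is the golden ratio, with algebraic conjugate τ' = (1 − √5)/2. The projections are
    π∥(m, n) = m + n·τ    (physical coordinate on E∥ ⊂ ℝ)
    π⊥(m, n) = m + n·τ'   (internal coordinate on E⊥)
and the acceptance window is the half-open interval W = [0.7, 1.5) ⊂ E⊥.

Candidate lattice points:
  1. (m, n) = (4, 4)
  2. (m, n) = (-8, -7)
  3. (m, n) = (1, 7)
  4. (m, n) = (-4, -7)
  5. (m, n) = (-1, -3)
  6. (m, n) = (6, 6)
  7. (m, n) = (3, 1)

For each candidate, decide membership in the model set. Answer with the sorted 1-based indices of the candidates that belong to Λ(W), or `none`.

τ' = (1−√5)/2 ≈ -0.618034.
[1] lift (4,4): star map gives 1.527864; window check 0.7 ≤ 1.527864 < 1.5 is false → out
[2] lift (-8,-7): star map gives -3.673762; window check 0.7 ≤ -3.673762 < 1.5 is false → out
[3] lift (1,7): star map gives -3.326238; window check 0.7 ≤ -3.326238 < 1.5 is false → out
[4] lift (-4,-7): star map gives 0.326238; window check 0.7 ≤ 0.326238 < 1.5 is false → out
[5] lift (-1,-3): star map gives 0.854102; window check 0.7 ≤ 0.854102 < 1.5 is true → IN Λ
[6] lift (6,6): star map gives 2.291796; window check 0.7 ≤ 2.291796 < 1.5 is false → out
[7] lift (3,1): star map gives 2.381966; window check 0.7 ≤ 2.381966 < 1.5 is false → out

5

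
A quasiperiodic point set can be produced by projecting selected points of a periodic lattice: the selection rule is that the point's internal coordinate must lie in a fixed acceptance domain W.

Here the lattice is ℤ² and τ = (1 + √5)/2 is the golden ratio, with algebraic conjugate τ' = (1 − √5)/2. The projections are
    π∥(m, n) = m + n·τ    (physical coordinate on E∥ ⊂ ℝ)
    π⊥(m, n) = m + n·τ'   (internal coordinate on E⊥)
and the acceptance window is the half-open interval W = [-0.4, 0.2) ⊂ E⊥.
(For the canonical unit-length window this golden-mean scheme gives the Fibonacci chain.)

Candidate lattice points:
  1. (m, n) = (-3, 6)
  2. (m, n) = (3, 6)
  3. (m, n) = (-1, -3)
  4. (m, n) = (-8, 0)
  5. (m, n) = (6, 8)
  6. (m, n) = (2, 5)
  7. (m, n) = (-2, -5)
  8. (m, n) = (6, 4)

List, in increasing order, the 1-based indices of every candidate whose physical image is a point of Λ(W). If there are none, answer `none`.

τ' = (1−√5)/2 ≈ -0.61803.
candidate 1: (m,n)=(-3,6) → π∥ = -3+6·τ ≈ 6.70820, π⊥ = -3+6·τ' ≈ -6.70820 ∉ [-0.4, 0.2) ⇒ out
candidate 2: (m,n)=(3,6) → π∥ = 3+6·τ ≈ 12.70820, π⊥ = 3+6·τ' ≈ -0.70820 ∉ [-0.4, 0.2) ⇒ out
candidate 3: (m,n)=(-1,-3) → π∥ = -1-3·τ ≈ -5.85410, π⊥ = -1-3·τ' ≈ 0.85410 ∉ [-0.4, 0.2) ⇒ out
candidate 4: (m,n)=(-8,0) → π∥ = -8+0·τ ≈ -8.00000, π⊥ = -8+0·τ' ≈ -8.00000 ∉ [-0.4, 0.2) ⇒ out
candidate 5: (m,n)=(6,8) → π∥ = 6+8·τ ≈ 18.94427, π⊥ = 6+8·τ' ≈ 1.05573 ∉ [-0.4, 0.2) ⇒ out
candidate 6: (m,n)=(2,5) → π∥ = 2+5·τ ≈ 10.09017, π⊥ = 2+5·τ' ≈ -1.09017 ∉ [-0.4, 0.2) ⇒ out
candidate 7: (m,n)=(-2,-5) → π∥ = -2-5·τ ≈ -10.09017, π⊥ = -2-5·τ' ≈ 1.09017 ∉ [-0.4, 0.2) ⇒ out
candidate 8: (m,n)=(6,4) → π∥ = 6+4·τ ≈ 12.47214, π⊥ = 6+4·τ' ≈ 3.52786 ∉ [-0.4, 0.2) ⇒ out

none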